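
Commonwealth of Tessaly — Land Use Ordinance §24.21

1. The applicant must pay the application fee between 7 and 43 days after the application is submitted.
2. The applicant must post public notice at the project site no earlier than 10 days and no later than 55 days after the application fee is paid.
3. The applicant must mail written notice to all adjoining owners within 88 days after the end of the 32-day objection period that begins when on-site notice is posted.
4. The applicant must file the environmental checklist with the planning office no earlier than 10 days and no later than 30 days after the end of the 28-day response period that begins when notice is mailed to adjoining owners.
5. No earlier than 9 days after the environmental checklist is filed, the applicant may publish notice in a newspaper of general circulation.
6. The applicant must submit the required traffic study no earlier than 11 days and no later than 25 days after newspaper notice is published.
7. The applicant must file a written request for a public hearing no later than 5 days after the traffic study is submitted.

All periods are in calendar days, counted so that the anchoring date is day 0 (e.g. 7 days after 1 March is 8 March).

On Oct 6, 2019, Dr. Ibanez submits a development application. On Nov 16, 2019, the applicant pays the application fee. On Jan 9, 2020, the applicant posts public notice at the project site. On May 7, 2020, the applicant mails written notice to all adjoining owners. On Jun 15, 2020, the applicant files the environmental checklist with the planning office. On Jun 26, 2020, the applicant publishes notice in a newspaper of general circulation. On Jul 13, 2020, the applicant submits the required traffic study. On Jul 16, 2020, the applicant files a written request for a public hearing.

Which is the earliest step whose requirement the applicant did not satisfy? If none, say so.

None — every step was satisfied

(1) the permitted window runs from Oct 6, 2019 + 7 = Oct 13, 2019 to Oct 6, 2019 + 43 = Nov 18, 2019; done Nov 16, 2019 — within the window.
(2) the permitted window runs from Nov 16, 2019 + 10 = Nov 26, 2019 to Nov 16, 2019 + 55 = Jan 10, 2020; Jan 9, 2020 falls inside that range.
(3) due by Feb 10, 2020 + 88 days = May 8, 2020; May 7, 2020 is within that limit.
(4) the permitted window runs from Jun 4, 2020 + 10 = Jun 14, 2020 to Jun 4, 2020 + 30 = Jul 4, 2020; done Jun 15, 2020 — within the window.
(5) permitted from Jun 15, 2020 + 9 days = Jun 24, 2020 onward; done Jun 26, 2020, after the minimum wait.
(6) the permitted window runs from Jun 26, 2020 + 11 = Jul 7, 2020 to Jun 26, 2020 + 25 = Jul 21, 2020; done Jul 13, 2020 — within the window.
(7) due by Jul 13, 2020 + 5 days = Jul 18, 2020; done Jul 16, 2020 — timely.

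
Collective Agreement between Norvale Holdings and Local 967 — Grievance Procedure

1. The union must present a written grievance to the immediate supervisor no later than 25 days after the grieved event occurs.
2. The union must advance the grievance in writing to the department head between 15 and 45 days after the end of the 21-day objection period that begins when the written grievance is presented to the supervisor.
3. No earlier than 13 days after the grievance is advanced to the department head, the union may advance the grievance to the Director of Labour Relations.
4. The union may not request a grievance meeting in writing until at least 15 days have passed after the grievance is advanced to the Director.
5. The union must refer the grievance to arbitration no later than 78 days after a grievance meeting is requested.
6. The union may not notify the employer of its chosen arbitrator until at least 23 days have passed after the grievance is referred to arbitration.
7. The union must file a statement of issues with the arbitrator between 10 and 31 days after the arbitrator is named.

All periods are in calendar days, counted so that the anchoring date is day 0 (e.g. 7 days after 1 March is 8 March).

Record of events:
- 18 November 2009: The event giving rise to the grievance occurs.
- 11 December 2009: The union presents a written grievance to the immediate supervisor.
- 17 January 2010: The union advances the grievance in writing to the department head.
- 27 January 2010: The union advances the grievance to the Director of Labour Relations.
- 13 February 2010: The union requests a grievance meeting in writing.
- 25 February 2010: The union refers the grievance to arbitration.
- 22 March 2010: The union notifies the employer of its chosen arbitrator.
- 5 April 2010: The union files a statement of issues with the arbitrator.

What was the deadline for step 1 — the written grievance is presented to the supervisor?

13 December 2009

Step 1 runs from 18 November 2009, when the grieved event occurs. 25 days after 18 November 2009 is 13 December 2009.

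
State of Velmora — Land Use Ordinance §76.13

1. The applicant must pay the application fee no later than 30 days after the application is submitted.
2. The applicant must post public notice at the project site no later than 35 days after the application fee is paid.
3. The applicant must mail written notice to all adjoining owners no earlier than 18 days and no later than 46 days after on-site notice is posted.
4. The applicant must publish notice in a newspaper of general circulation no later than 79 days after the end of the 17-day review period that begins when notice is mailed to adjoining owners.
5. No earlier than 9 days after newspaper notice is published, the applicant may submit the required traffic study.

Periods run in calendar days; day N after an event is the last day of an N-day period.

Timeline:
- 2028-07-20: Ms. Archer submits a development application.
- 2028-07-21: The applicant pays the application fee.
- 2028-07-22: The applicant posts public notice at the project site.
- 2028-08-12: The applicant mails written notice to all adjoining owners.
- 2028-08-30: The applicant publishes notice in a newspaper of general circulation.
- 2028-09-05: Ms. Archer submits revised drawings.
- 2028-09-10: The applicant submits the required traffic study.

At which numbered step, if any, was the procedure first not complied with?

None — every step was satisfied

Step 1: 30 days after 2028-07-20 (when the application is submitted) is 2028-08-19; done 2028-07-21 — timely.
Step 2: 35 days after 2028-07-21 (when the application fee is paid) is 2028-08-25; completed 2028-07-22, before the deadline.
Step 3: the window is 18–46 days after 2028-07-22 (when on-site notice is posted), so 2028-08-09 through 2028-09-06; 2028-08-12 falls inside that range.
Step 4: 79 days after 2028-08-29 (end of the 17-day review period, which began when notice is mailed to adjoining owners on 2028-08-12) is 2028-11-16; done 2028-08-30 — timely.
Step 5: the earliest permitted date is 9 days after 2028-08-30 (when newspaper notice is published), i.e. 2028-09-08; done 2028-09-10 — permitted.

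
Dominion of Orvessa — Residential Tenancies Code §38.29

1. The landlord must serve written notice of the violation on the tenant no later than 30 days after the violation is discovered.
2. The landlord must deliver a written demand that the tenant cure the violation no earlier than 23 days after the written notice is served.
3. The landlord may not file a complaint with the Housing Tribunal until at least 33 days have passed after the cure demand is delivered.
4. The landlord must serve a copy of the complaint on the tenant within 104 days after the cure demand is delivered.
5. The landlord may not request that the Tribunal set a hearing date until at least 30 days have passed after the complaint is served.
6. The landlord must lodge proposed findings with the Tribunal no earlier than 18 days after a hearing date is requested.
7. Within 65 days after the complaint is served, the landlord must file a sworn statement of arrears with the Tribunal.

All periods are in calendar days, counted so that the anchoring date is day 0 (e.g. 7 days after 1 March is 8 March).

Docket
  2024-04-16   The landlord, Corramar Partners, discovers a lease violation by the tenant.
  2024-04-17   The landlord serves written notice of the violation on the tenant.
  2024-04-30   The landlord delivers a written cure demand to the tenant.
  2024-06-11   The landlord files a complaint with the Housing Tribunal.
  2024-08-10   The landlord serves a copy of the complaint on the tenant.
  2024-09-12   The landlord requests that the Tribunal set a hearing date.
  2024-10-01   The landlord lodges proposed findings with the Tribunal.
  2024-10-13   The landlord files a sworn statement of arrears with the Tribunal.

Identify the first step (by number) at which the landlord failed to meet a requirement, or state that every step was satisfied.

Step 1: 30 days after 2024-04-16 (when the violation is discovered) is 2024-05-16; completed 2024-04-17, before the deadline.
Step 2: the earliest permitted date is 23 days after 2024-04-17 (when the written notice is served), i.e. 2024-05-10; acted on 2024-04-30, 10 days prematurely.

Step 2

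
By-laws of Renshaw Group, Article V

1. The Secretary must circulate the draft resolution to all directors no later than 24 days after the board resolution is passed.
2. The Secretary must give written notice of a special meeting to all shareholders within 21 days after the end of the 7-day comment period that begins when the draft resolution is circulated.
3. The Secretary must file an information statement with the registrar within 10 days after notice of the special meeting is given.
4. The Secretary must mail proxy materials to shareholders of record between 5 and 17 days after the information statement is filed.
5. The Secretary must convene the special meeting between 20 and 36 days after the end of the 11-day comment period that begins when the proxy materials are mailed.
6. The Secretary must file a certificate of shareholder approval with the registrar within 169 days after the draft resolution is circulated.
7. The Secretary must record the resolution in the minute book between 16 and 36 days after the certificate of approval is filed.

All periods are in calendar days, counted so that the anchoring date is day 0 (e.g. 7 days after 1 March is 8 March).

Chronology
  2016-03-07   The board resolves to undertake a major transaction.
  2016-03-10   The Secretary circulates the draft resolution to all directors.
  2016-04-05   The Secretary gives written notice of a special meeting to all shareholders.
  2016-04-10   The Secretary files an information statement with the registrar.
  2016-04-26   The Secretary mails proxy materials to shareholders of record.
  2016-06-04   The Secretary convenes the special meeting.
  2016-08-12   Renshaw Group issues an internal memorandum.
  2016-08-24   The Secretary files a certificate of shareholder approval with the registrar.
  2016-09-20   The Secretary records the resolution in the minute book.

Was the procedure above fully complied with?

Yes

Step 1: 24 days after 2016-03-07 (when the board resolution is passed) is 2016-03-31; completed 2016-03-10, before the deadline.
Step 2: 21 days after 2016-03-17 (end of the 7-day comment period, which began when the draft resolution is circulated on 2016-03-10) is 2016-04-07; 2016-04-05 is within that limit.
Step 3: 10 days after 2016-04-05 (when notice of the special meeting is given) is 2016-04-15; done 2016-04-10 — timely.
Step 4: the window is 5–17 days after 2016-04-10 (when the information statement is filed), so 2016-04-15 through 2016-04-27; done 2016-04-26, which is between those dates.
Step 5: the window is 20–36 days after 2016-05-07 (end of the 11-day comment period, which began when the proxy materials are mailed on 2016-04-26), so 2016-05-27 through 2016-06-12; 2016-06-04 falls inside that range.
Step 6: 169 days after 2016-03-10 (when the draft resolution is circulated) is 2016-08-26; 2016-08-24 is within that limit.
Step 7: the window is 16–36 days after 2016-08-24 (when the certificate of approval is filed), so 2016-09-09 through 2016-09-29; done 2016-09-20 — within the window.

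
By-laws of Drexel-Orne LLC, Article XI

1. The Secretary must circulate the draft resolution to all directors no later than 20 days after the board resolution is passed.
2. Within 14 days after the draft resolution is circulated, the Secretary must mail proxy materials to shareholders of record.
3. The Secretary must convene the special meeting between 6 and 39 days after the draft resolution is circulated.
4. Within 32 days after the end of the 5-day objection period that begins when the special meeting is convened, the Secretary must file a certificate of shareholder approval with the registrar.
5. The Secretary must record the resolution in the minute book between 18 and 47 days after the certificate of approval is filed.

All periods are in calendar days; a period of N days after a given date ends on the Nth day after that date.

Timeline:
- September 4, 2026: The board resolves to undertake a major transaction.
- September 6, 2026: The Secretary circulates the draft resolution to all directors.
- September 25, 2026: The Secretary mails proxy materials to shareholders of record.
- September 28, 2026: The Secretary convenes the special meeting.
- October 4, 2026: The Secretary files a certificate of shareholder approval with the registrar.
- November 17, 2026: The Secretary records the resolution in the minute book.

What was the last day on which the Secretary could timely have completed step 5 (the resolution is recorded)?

November 20, 2026

Step 5 runs from October 4, 2026, when the certificate of approval is filed. The window is 18–47 days after October 4, 2026; it closes on November 20, 2026.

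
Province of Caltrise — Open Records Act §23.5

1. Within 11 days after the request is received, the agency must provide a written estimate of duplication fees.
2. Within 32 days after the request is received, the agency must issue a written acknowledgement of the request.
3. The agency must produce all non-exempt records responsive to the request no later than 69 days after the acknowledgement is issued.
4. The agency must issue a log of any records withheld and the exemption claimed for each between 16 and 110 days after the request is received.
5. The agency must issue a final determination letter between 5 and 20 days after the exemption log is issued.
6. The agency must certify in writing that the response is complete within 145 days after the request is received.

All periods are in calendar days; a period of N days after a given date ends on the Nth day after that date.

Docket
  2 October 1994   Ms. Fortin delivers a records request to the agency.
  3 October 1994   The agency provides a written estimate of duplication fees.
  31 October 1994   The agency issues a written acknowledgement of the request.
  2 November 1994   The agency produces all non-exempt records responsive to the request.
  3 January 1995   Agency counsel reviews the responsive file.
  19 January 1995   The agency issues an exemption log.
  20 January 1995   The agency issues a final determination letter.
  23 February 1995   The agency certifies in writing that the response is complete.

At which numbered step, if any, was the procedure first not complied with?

Step 1: 11 days after 2 October 1994 (when the request is received) is 13 October 1994; completed 3 October 1994, before the deadline.
Step 2: 32 days after 2 October 1994 (when the request is received) is 3 November 1994; done 31 October 1994 — timely.
Step 3: 69 days after 31 October 1994 (when the acknowledgement is issued) is 8 January 1995; 2 November 1994 is within that limit.
Step 4: the window is 16–110 days after 2 October 1994 (when the request is received), so 18 October 1994 through 20 January 1995; done 19 January 1995, which is between those dates.
Step 5: the window is 5–20 days after 19 January 1995 (when the exemption log is issued), so 24 January 1995 through 8 February 1995; done 20 January 1995 — 4 days before the window opened.

Step 5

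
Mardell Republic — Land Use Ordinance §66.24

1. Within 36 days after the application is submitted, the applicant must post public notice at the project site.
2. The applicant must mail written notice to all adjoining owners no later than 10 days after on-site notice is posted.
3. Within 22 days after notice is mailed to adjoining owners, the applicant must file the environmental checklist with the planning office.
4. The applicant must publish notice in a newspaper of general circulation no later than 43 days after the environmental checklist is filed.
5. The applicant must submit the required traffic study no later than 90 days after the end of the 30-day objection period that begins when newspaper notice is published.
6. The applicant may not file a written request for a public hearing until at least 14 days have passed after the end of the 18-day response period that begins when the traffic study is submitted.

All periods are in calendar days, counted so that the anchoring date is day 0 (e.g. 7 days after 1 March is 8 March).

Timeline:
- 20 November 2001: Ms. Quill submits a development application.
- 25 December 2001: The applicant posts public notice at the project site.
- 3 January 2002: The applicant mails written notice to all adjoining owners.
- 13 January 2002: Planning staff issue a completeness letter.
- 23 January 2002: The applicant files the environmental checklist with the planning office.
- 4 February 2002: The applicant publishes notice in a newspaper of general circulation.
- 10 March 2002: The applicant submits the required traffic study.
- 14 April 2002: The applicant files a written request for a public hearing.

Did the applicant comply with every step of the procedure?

Step 1 — counting 36 days from 20 November 2001 (when the application is submitted) gives a deadline of 26 December 2001; 25 December 2001 is within that limit.
Step 2 — counting 10 days from 25 December 2001 (when on-site notice is posted) gives a deadline of 4 January 2002; done 3 January 2002 — timely.
Step 3 — counting 22 days from 3 January 2002 (when notice is mailed to adjoining owners) gives a deadline of 25 January 2002; done 23 January 2002 — timely.
Step 4 — counting 43 days from 23 January 2002 (when the environmental checklist is filed) gives a deadline of 7 March 2002; completed 4 February 2002, before the deadline.
Step 5 — counting 90 days from 6 March 2002 (end of the 30-day objection period, which began when newspaper notice is published on 4 February 2002) gives a deadline of 4 June 2002; 10 March 2002 is within that limit.
Step 6 — must wait 14 days from 28 March 2002 (end of the 18-day response period, which began when the traffic study is submitted on 10 March 2002), so not before 11 April 2002; done 14 April 2002 — permitted.

Yes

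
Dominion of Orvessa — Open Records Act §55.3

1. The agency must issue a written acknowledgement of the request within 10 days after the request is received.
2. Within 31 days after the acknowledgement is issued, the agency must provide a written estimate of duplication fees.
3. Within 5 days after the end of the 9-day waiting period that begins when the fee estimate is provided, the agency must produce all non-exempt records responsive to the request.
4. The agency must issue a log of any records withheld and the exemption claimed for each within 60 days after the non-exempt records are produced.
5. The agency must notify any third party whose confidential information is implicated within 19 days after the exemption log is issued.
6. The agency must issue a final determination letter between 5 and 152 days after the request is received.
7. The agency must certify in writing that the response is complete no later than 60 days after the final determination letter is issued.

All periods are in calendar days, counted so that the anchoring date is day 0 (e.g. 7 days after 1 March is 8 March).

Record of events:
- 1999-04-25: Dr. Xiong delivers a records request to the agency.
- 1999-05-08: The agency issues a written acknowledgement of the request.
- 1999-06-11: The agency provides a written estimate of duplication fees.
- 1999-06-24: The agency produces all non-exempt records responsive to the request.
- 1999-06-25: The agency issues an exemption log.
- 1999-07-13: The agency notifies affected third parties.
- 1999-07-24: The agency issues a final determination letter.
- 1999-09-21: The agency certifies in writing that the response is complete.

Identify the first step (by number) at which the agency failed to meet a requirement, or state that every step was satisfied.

Step 1 — counting 10 days from 1999-04-25 (when the request is received) gives a deadline of 1999-05-05; 1999-05-08 misses that deadline by 3 days.

Step 1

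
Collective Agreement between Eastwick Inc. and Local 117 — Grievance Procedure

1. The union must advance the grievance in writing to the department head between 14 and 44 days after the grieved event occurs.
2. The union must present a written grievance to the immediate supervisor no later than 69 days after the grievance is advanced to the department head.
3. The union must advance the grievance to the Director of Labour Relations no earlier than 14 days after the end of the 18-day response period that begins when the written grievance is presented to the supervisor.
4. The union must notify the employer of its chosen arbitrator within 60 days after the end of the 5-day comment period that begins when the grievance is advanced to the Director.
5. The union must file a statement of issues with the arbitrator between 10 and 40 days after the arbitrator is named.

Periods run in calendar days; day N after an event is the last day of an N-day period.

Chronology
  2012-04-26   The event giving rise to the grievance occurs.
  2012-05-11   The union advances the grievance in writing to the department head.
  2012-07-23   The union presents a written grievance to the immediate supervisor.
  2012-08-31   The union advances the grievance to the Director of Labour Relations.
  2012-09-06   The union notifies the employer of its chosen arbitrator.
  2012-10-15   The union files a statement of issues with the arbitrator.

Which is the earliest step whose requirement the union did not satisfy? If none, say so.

Step 1 — 14 and 44 days from 2012-04-26 (when the grieved event occurs) are 2012-05-10 and 2012-06-09 respectively; 2012-05-11 falls inside that range.
Step 2 — counting 69 days from 2012-05-11 (when the grievance is advanced to the department head) gives a deadline of 2012-07-19; not done until 2012-07-23, 4 days after the deadline.
The analysis stops there.

Step 2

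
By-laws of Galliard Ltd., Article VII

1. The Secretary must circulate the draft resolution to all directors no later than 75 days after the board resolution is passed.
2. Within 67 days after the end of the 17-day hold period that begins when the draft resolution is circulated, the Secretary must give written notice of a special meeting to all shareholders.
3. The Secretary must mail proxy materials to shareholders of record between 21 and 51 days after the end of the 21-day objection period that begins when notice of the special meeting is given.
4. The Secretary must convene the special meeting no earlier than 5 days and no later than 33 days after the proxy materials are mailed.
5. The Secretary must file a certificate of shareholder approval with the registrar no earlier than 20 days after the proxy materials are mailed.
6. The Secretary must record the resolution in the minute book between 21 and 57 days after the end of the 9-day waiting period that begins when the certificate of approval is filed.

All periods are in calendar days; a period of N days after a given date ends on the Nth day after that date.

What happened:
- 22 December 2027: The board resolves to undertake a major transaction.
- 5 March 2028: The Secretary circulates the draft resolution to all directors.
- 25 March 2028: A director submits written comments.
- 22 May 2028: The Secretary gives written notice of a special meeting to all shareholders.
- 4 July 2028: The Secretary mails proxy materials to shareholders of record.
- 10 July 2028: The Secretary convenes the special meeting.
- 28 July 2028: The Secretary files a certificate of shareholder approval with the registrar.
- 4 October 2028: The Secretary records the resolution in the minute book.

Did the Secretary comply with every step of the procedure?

(1) due by 22 December 2027 + 75 days = 6 March 2028; 5 March 2028 is within that limit.
(2) due by 22 March 2028 + 67 days = 28 May 2028; 22 May 2028 is within that limit.
(3) the permitted window runs from 12 June 2028 + 21 = 3 July 2028 to 12 June 2028 + 51 = 2 August 2028; 4 July 2028 falls inside that range.
(4) the permitted window runs from 4 July 2028 + 5 = 9 July 2028 to 4 July 2028 + 33 = 6 August 2028; 10 July 2028 falls inside that range.
(5) permitted from 4 July 2028 + 20 days = 24 July 2028 onward; done 28 July 2028 — permitted.
(6) the permitted window runs from 6 August 2028 + 21 = 27 August 2028 to 6 August 2028 + 57 = 2 October 2028; done 4 October 2028 — 2 days after the window closed.

No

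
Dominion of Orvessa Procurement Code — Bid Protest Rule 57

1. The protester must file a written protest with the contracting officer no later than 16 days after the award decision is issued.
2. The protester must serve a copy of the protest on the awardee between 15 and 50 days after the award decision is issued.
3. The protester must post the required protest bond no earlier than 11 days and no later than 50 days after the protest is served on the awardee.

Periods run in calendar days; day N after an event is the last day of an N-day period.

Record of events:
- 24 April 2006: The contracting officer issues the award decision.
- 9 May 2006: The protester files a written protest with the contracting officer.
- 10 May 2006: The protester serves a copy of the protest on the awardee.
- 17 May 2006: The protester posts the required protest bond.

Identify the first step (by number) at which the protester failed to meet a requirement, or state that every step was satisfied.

Step 1 — counting 16 days from 24 April 2006 (when the award decision is issued) gives a deadline of 10 May 2006; completed 9 May 2006, before the deadline.
Step 2 — 15 and 50 days from 24 April 2006 (when the award decision is issued) are 9 May 2006 and 13 June 2006 respectively; done 10 May 2006, which is between those dates.
Step 3 — 11 and 50 days from 10 May 2006 (when the protest is served on the awardee) are 21 May 2006 and 29 June 2006 respectively; 17 May 2006 is 4 days too early.

Step 3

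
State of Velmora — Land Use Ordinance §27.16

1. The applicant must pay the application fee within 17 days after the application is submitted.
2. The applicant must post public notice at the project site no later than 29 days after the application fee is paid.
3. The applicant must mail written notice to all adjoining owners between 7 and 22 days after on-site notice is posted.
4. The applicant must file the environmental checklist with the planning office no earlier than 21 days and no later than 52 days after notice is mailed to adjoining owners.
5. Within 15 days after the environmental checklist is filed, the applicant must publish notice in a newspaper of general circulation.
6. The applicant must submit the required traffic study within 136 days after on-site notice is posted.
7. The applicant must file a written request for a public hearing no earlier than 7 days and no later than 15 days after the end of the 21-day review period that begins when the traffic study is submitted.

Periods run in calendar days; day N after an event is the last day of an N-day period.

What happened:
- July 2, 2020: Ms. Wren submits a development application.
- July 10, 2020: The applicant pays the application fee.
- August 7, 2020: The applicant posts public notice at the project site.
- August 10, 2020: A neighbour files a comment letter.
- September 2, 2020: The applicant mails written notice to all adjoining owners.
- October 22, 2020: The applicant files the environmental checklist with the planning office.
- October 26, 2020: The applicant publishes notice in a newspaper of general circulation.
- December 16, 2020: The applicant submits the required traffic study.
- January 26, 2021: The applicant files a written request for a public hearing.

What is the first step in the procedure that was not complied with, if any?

Step 3

Step 1: 17 days after July 2, 2020 (when the application is submitted) is July 19, 2020; July 10, 2020 is within that limit.
Step 2: 29 days after July 10, 2020 (when the application fee is paid) is August 8, 2020; completed August 7, 2020, before the deadline.
Step 3: the window is 7–22 days after August 7, 2020 (when on-site notice is posted), so August 14, 2020 through August 29, 2020; September 2, 2020 is 4 days past the end of the window.
The analysis stops there.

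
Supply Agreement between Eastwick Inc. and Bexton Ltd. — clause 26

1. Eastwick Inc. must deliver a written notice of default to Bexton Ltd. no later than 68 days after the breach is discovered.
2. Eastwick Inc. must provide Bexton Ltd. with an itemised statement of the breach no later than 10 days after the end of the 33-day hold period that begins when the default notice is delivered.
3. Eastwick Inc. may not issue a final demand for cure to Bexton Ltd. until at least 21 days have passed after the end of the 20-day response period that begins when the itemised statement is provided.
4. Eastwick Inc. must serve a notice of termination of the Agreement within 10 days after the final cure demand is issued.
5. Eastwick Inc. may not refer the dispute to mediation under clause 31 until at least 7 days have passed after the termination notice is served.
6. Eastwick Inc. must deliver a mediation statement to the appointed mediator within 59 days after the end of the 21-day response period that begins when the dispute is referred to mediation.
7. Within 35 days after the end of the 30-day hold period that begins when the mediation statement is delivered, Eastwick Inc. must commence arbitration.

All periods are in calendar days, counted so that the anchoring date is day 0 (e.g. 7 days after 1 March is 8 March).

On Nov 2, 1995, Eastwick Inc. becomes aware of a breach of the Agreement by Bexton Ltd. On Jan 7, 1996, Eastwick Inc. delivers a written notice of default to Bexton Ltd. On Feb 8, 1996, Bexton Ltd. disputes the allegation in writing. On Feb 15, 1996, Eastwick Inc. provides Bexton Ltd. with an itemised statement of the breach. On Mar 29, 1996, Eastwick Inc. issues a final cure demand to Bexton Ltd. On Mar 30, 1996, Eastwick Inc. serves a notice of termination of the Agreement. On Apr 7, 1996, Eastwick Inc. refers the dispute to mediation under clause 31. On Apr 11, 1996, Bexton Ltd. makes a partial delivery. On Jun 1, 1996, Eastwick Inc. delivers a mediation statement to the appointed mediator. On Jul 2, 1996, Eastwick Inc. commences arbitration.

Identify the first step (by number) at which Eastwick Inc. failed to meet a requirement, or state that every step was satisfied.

Step 1 — counting 68 days from Nov 2, 1995 (when the breach is discovered) gives a deadline of Jan 9, 1996; completed Jan 7, 1996, before the deadline.
Step 2 — counting 10 days from Feb 9, 1996 (end of the 33-day hold period, which began when the default notice is delivered on Jan 7, 1996) gives a deadline of Feb 19, 1996; Feb 15, 1996 is within that limit.
Step 3 — must wait 21 days from Mar 6, 1996 (end of the 20-day response period, which began when the itemised statement is provided on Feb 15, 1996), so not before Mar 27, 1996; Mar 29, 1996 is on or after that date.
Step 4 — counting 10 days from Mar 29, 1996 (when the final cure demand is issued) gives a deadline of Apr 8, 1996; done Mar 30, 1996 — timely.
Step 5 — must wait 7 days from Mar 30, 1996 (when the termination notice is served), so not before Apr 6, 1996; done Apr 7, 1996 — permitted.
Step 6 — counting 59 days from Apr 28, 1996 (end of the 21-day response period, which began when the dispute is referred to mediation on Apr 7, 1996) gives a deadline of Jun 26, 1996; Jun 1, 1996 is within that limit.
Step 7 — counting 35 days from Jul 1, 1996 (end of the 30-day hold period, which began when the mediation statement is delivered on Jun 1, 1996) gives a deadline of Aug 5, 1996; Jul 2, 1996 is within that limit.

None — every step was satisfied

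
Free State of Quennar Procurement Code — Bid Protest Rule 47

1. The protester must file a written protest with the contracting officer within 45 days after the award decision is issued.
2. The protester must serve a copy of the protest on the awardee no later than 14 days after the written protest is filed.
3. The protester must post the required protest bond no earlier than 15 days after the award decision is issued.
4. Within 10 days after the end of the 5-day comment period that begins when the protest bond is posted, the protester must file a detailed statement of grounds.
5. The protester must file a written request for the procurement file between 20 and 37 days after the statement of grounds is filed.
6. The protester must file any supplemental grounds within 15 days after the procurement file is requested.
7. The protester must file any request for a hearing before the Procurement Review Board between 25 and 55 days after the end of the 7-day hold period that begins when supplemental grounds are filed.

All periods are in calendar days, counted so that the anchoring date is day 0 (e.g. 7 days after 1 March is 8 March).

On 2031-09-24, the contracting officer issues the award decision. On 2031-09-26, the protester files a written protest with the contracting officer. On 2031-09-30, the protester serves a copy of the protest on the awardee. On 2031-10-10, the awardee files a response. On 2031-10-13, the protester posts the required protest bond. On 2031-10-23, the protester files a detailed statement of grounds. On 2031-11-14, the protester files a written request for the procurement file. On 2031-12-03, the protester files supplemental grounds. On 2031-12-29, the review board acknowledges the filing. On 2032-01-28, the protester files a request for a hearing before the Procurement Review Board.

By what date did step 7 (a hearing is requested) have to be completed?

Supplemental grounds are filed on 2031-12-03; the 7-day hold period therefore ends 2031-12-10, and step 7 runs from that date. The window is 25–55 days after 2031-12-10; it closes on 2032-02-03.

2032-02-03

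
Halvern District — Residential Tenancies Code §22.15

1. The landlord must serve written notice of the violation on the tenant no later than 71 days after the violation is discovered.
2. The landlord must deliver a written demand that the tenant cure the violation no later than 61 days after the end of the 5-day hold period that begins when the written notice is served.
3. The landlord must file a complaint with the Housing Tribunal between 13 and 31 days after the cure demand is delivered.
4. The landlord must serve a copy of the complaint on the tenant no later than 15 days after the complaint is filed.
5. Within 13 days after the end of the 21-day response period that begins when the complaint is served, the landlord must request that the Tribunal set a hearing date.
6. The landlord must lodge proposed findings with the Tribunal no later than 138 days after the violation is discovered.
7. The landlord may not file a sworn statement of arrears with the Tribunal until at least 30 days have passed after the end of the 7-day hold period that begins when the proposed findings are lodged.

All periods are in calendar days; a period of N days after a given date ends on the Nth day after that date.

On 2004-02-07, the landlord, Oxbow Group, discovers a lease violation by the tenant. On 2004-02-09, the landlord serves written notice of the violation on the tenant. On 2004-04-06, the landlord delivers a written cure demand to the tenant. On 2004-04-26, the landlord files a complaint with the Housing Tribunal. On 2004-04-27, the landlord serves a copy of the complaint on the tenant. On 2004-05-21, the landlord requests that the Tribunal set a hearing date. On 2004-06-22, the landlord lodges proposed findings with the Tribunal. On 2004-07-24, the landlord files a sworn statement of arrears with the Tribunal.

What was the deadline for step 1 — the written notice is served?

Step 1 runs from 2004-02-07, when the violation is discovered. 71 days after 2004-02-07 is 2004-04-18.

2004-04-18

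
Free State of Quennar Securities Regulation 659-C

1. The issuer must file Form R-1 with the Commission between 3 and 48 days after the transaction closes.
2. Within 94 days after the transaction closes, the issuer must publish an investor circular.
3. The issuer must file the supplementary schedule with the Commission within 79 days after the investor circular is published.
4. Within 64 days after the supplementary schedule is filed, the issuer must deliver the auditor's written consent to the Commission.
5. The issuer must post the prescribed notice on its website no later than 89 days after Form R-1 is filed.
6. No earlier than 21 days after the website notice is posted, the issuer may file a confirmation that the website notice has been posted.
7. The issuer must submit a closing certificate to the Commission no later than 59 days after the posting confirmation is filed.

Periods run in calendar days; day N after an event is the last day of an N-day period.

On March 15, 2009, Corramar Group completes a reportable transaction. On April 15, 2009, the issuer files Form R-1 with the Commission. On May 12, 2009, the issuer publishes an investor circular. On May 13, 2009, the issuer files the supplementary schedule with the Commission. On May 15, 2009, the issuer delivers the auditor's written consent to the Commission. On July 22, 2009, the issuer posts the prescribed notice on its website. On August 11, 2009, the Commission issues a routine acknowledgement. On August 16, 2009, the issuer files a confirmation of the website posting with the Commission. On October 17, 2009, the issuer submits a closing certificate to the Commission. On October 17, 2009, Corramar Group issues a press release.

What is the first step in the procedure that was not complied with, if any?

(1) the permitted window runs from March 15, 2009 + 3 = March 18, 2009 to March 15, 2009 + 48 = May 2, 2009; done April 15, 2009, which is between those dates.
(2) due by March 15, 2009 + 94 days = June 17, 2009; completed May 12, 2009, before the deadline.
(3) due by May 12, 2009 + 79 days = July 30, 2009; May 13, 2009 is within that limit.
(4) due by May 13, 2009 + 64 days = July 16, 2009; May 15, 2009 is within that limit.
(5) due by April 15, 2009 + 89 days = July 13, 2009; July 22, 2009 misses that deadline by 9 days.

Step 5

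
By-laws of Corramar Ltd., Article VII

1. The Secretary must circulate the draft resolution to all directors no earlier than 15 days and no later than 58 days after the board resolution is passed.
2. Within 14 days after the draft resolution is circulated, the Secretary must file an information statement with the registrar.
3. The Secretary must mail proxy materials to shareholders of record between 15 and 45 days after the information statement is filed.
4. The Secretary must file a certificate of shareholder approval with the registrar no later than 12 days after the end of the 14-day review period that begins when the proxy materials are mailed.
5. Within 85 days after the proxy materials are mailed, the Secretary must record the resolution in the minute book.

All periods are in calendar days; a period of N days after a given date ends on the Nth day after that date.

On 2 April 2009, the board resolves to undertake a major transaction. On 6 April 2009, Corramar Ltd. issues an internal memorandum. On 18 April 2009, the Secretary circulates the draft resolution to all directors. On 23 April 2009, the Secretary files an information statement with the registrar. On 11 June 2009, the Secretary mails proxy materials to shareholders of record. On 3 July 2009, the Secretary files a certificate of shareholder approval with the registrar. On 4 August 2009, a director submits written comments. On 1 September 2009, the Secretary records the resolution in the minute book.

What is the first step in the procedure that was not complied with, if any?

(1) the permitted window runs from 2 April 2009 + 15 = 17 April 2009 to 2 April 2009 + 58 = 30 May 2009; done 18 April 2009, which is between those dates.
(2) due by 18 April 2009 + 14 days = 2 May 2009; completed 23 April 2009, before the deadline.
(3) the permitted window runs from 23 April 2009 + 15 = 8 May 2009 to 23 April 2009 + 45 = 7 June 2009; done 11 June 2009 — 4 days after the window closed.
The procedure was therefore not followed at step 3.

Step 3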